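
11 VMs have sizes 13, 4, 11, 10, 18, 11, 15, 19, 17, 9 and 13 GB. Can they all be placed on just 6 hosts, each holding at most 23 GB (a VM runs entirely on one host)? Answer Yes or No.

Total = 140 GB; ⌈140/23⌉ = 7.
At least 7 hosts are required, but only 6 are allowed.

No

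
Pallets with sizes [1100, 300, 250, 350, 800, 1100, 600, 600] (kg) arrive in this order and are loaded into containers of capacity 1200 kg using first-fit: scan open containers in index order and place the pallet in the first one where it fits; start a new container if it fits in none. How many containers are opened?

  1100 → container 1 (new)  [load 1100/1200]
  300 → container 2 (new)  [load 300/1200]
  250 → container 2  [load 550/1200]
  350 → container 2  [load 900/1200]
  800 → container 3 (new)  [load 800/1200]
  1100 → container 4 (new)  [load 1100/1200]
  600 → container 5 (new)  [load 600/1200]
  600 → container 5  [load 1200/1200]
5 containers opened.

5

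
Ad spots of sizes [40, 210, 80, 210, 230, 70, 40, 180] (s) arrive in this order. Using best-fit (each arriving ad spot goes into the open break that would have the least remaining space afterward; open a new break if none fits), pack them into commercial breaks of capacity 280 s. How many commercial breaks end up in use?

  40 → break 1 (new)  [load 40/280]
  210 → break 1  [load 250/280]
  80 → break 2 (new)  [load 80/280]
  210 → break 3 (new)  [load 210/280]
  230 → break 4 (new)  [load 230/280]
  70 → break 3  [load 280/280]
  40 → break 4  [load 270/280]
  180 → break 2  [load 260/280]
4 commercial breaks opened.

4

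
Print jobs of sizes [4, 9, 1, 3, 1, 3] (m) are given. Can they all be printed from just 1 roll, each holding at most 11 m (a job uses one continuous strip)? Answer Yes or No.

Total = 21 m; ⌈21/11⌉ = 2.
At least 2 paper rolls are required, but only 1 is allowed.

No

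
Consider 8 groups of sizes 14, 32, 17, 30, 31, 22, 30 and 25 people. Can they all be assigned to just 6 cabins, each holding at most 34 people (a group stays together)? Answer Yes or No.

No

Total = 201 people; ⌈201/34⌉ = 6.
The bound of 6 does not rule out 6, but exhaustive search shows no assignment into 6 cabins of capacity 34 people exists — the minimum is 7.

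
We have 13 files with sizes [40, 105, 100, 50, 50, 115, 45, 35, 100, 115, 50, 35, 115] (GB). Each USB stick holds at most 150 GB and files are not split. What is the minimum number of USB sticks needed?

Total = 115 + 115 + 115 + 105 + 100 + 100 + 50 + 50 + 50 + 45 + 40 + 35 + 35 = 955 GB.
Lower bound: ⌈955/150⌉ = 7 USB sticks.
A packing using 7 USB sticks:
  USB stick 1: 115 + 35 = 150
  USB stick 2: 115 + 35 = 150
  USB stick 3: 115 = 115
  USB stick 4: 105 + 45 = 150
  USB stick 5: 100 + 50 = 150
  USB stick 6: 100 + 50 = 150
  USB stick 7: 50 + 40 = 90
This matches the lower bound, so 7 is optimal.

7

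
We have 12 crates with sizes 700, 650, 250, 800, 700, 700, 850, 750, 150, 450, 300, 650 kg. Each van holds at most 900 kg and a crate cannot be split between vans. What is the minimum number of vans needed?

9

Total = 850 + 800 + 750 + 700 + 700 + 700 + 650 + 650 + 450 + 300 + 250 + 150 = 6950 kg.
Lower bound: ⌈6950/900⌉ = 8 vans.
A packing using 9 vans:
  van 1: 850 = 850
  van 2: 800 = 800
  van 3: 750 + 150 = 900
  van 4: 700 = 700
  van 5: 700 = 700
  van 6: 700 = 700
  van 7: 650 + 250 = 900
  van 8: 650 = 650
  van 9: 450 + 300 = 750
No arrangement into 8 vans stays within capacity, so 9 is optimal.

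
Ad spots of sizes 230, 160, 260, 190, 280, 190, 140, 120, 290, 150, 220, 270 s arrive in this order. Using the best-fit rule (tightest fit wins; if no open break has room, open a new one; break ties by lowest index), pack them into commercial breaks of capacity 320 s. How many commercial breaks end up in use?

10

  230 → break 1 (new)  [load 230/320]
  160 → break 2 (new)  [load 160/320]
  260 → break 3 (new)  [load 260/320]
  190 → break 4 (new)  [load 190/320]
  280 → break 5 (new)  [load 280/320]
  190 → break 6 (new)  [load 190/320]
  140 → break 2  [load 300/320]
  120 → break 4  [load 310/320]
  290 → break 7 (new)  [load 290/320]
  150 → break 8 (new)  [load 150/320]
  220 → break 9 (new)  [load 220/320]
  270 → break 10 (new)  [load 270/320]
10 commercial breaks opened.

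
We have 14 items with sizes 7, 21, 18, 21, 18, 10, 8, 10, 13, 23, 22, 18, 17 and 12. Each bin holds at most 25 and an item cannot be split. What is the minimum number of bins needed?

10

Total = 23 + 22 + 21 + 21 + 18 + 18 + 18 + 17 + 13 + 12 + 10 + 10 + 8 + 7 = 218.
Lower bound: ⌈218/25⌉ = 9 bins.
A packing using 10 bins:
  bin 1: 23 = 23
  bin 2: 22 = 22
  bin 3: 21 = 21
  bin 4: 21 = 21
  bin 5: 18 + 7 = 25
  bin 6: 18 = 18
  bin 7: 18 = 18
  bin 8: 17 + 8 = 25
  bin 9: 13 + 12 = 25
  bin 10: 10 + 10 = 20
No arrangement into 9 bins stays within capacity, so 10 is optimal.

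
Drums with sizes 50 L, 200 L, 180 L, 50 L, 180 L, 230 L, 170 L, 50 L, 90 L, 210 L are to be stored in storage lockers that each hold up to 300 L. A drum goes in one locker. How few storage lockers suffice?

Total = 230 + 210 + 200 + 180 + 180 + 170 + 90 + 50 + 50 + 50 = 1410 L.
Lower bound: ⌈1410/300⌉ = 5 storage lockers.
Also, 6 drums each exceed 150 L, and no two of those can share a locker, so at least 6 storage lockers are needed.
A packing using 6 storage lockers:
  locker 1: 230 + 50 = 280
  locker 2: 210 + 90 = 300
  locker 3: 200 + 50 + 50 = 300
  locker 4: 180 = 180
  locker 5: 180 = 180
  locker 6: 170 = 170
This matches the lower bound, so 6 is optimal.

6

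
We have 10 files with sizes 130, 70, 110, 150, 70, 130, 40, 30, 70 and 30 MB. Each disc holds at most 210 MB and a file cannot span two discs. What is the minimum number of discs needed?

Total = 150 + 130 + 130 + 110 + 70 + 70 + 70 + 40 + 30 + 30 = 830 MB.
Lower bound: ⌈830/210⌉ = 4 discs.
A packing using 5 discs:
  disc 1: 150 + 40 = 190
  disc 2: 130 + 70 = 200
  disc 3: 130 + 70 = 200
  disc 4: 110 + 70 + 30 = 210
  disc 5: 30 = 30
No arrangement into 4 discs stays within capacity, so 5 is optimal.

5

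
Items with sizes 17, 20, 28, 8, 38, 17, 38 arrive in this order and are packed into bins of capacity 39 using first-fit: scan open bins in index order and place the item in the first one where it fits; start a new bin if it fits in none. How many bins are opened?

5

  17 → bin 1 (new)  [load 17/39]
  20 → bin 1  [load 37/39]
  28 → bin 2 (new)  [load 28/39]
  8 → bin 2  [load 36/39]
  38 → bin 3 (new)  [load 38/39]
  17 → bin 4 (new)  [load 17/39]
  38 → bin 5 (new)  [load 38/39]
5 bins opened.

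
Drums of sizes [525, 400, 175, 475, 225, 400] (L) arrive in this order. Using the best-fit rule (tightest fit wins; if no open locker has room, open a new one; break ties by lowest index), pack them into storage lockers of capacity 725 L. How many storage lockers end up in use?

  525 → locker 1 (new)  [load 525/725]
  400 → locker 2 (new)  [load 400/725]
  175 → locker 1  [load 700/725]
  475 → locker 3 (new)  [load 475/725]
  225 → locker 3  [load 700/725]
  400 → locker 4 (new)  [load 400/725]
4 storage lockers opened.

4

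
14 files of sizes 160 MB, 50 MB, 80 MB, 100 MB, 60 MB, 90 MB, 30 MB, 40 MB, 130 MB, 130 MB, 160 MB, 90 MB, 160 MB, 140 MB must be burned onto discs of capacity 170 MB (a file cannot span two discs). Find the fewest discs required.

Total = 160 + 160 + 160 + 140 + 130 + 130 + 100 + 90 + 90 + 80 + 60 + 50 + 40 + 30 = 1420 MB.
Lower bound: ⌈1420/170⌉ = 9 discs.
A packing using 9 discs:
  disc 1: 160 = 160
  disc 2: 160 = 160
  disc 3: 160 = 160
  disc 4: 140 + 30 = 170
  disc 5: 130 + 40 = 170
  disc 6: 130 = 130
  disc 7: 100 + 60 = 160
  disc 8: 90 + 80 = 170
  disc 9: 90 + 50 = 140
This matches the lower bound, so 9 is optimal.

9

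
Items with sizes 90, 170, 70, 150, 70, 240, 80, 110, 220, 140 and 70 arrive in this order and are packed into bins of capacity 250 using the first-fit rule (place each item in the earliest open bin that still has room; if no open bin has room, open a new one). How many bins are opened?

  90 → bin 1 (new)  [load 90/250]
  170 → bin 2 (new)  [load 170/250]
  70 → bin 1  [load 160/250]
  150 → bin 3 (new)  [load 150/250]
  70 → bin 1  [load 230/250]
  240 → bin 4 (new)  [load 240/250]
  80 → bin 2  [load 250/250]
  110 → bin 5 (new)  [load 110/250]
  220 → bin 6 (new)  [load 220/250]
  140 → bin 5  [load 250/250]
  70 → bin 3  [load 220/250]
6 bins opened.

6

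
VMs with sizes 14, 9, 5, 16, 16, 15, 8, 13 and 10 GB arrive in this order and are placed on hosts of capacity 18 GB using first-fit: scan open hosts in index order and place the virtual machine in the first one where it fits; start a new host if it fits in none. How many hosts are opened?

  14 → host 1 (new)  [load 14/18]
  9 → host 2 (new)  [load 9/18]
  5 → host 2  [load 14/18]
  16 → host 3 (new)  [load 16/18]
  16 → host 4 (new)  [load 16/18]
  15 → host 5 (new)  [load 15/18]
  8 → host 6 (new)  [load 8/18]
  13 → host 7 (new)  [load 13/18]
  10 → host 6  [load 18/18]
7 hosts opened.

7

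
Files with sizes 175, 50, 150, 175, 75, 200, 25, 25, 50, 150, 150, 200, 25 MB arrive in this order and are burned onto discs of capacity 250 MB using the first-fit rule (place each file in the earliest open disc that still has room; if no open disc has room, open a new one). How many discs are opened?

7

  175 → disc 1 (new)  [load 175/250]
  50 → disc 1  [load 225/250]
  150 → disc 2 (new)  [load 150/250]
  175 → disc 3 (new)  [load 175/250]
  75 → disc 2  [load 225/250]
  200 → disc 4 (new)  [load 200/250]
  25 → disc 1  [load 250/250]
  25 → disc 2  [load 250/250]
  50 → disc 3  [load 225/250]
  150 → disc 5 (new)  [load 150/250]
  150 → disc 6 (new)  [load 150/250]
  200 → disc 7 (new)  [load 200/250]
  25 → disc 3  [load 250/250]
7 discs opened.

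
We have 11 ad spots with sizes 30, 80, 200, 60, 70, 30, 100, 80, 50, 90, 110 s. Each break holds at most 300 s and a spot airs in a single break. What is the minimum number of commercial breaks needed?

Total = 200 + 110 + 100 + 90 + 80 + 80 + 70 + 60 + 50 + 30 + 30 = 900 s.
Lower bound: ⌈900/300⌉ = 3 commercial breaks.
A packing using 3 commercial breaks:
  break 1: 200 + 100 = 300
  break 2: 110 + 90 + 70 + 30 = 300
  break 3: 80 + 80 + 60 + 50 + 30 = 300
This matches the lower bound, so 3 is optimal.

3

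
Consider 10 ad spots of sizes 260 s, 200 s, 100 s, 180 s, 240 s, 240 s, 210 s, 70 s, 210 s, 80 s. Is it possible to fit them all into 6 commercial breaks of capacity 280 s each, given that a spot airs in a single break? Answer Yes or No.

Total = 1790 s; ⌈1790/280⌉ = 7.
At least 7 commercial breaks are required, but only 6 are allowed.

No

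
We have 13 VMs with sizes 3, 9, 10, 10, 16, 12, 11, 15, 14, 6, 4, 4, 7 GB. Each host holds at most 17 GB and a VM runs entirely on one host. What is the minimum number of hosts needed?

Total = 16 + 15 + 14 + 12 + 11 + 10 + 10 + 9 + 7 + 6 + 4 + 4 + 3 = 121 GB.
Lower bound: ⌈121/17⌉ = 8 hosts.
A packing using 8 hosts:
  host 1: 16 = 16
  host 2: 15 = 15
  host 3: 14 + 3 = 17
  host 4: 12 + 4 = 16
  host 5: 11 + 6 = 17
  host 6: 10 + 7 = 17
  host 7: 10 + 4 = 14
  host 8: 9 = 9
This matches the lower bound, so 8 is optimal.

8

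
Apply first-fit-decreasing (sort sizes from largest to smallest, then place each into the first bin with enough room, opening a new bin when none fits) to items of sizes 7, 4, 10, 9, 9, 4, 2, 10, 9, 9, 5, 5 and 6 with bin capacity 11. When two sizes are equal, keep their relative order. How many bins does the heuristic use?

9

Sorted descending: 10, 10, 9, 9, 9, 9, 7, 6, 5, 5, 4, 4, 2.
  10 → bin 1 (new)  [load 10/11]
  10 → bin 2 (new)  [load 10/11]
  9 → bin 3 (new)  [load 9/11]
  9 → bin 4 (new)  [load 9/11]
  9 → bin 5 (new)  [load 9/11]
  9 → bin 6 (new)  [load 9/11]
  7 → bin 7 (new)  [load 7/11]
  6 → bin 8 (new)  [load 6/11]
  5 → bin 8  [load 11/11]
  5 → bin 9 (new)  [load 5/11]
  4 → bin 7  [load 11/11]
  4 → bin 9  [load 9/11]
  2 → bin 3  [load 11/11]
9 bins opened.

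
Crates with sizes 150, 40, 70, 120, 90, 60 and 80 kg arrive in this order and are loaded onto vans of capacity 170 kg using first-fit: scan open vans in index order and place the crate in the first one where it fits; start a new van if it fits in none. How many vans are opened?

4

  150 → van 1 (new)  [load 150/170]
  40 → van 2 (new)  [load 40/170]
  70 → van 2  [load 110/170]
  120 → van 3 (new)  [load 120/170]
  90 → van 4 (new)  [load 90/170]
  60 → van 2  [load 170/170]
  80 → van 4  [load 170/170]
4 vans opened.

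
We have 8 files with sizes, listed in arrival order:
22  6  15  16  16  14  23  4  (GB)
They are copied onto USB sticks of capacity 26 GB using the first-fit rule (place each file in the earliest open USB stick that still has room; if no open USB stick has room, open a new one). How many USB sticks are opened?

6

  22 → USB stick 1 (new)  [load 22/26]
  6 → USB stick 2 (new)  [load 6/26]
  15 → USB stick 2  [load 21/26]
  16 → USB stick 3 (new)  [load 16/26]
  16 → USB stick 4 (new)  [load 16/26]
  14 → USB stick 5 (new)  [load 14/26]
  23 → USB stick 6 (new)  [load 23/26]
  4 → USB stick 1  [load 26/26]
6 USB sticks opened.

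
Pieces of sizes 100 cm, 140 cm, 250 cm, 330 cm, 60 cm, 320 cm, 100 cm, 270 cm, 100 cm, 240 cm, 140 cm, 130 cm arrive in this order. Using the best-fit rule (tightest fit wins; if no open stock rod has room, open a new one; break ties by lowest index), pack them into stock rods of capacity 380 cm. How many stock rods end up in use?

  100 → stock rod 1 (new)  [load 100/380]
  140 → stock rod 1  [load 240/380]
  250 → stock rod 2 (new)  [load 250/380]
  330 → stock rod 3 (new)  [load 330/380]
  60 → stock rod 2  [load 310/380]
  320 → stock rod 4 (new)  [load 320/380]
  100 → stock rod 1  [load 340/380]
  270 → stock rod 5 (new)  [load 270/380]
  100 → stock rod 5  [load 370/380]
  240 → stock rod 6 (new)  [load 240/380]
  140 → stock rod 6  [load 380/380]
  130 → stock rod 7 (new)  [load 130/380]
7 stock rods opened.

7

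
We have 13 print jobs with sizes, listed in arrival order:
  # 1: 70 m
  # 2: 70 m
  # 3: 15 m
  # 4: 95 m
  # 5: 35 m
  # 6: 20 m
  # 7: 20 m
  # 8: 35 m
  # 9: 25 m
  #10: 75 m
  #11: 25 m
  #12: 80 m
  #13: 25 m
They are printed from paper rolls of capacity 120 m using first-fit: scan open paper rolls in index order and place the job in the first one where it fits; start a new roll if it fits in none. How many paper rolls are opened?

6

  70 → roll 1 (new)  [load 70/120]
  70 → roll 2 (new)  [load 70/120]
  15 → roll 1  [load 85/120]
  95 → roll 3 (new)  [load 95/120]
  35 → roll 1  [load 120/120]
  20 → roll 2  [load 90/120]
  20 → roll 2  [load 110/120]
  35 → roll 4 (new)  [load 35/120]
  25 → roll 3  [load 120/120]
  75 → roll 4  [load 110/120]
  25 → roll 5 (new)  [load 25/120]
  80 → roll 5  [load 105/120]
  25 → roll 6 (new)  [load 25/120]
6 paper rolls opened.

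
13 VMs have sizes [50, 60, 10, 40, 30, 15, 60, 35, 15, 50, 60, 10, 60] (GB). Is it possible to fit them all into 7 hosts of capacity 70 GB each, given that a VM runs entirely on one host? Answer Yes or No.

No

Total = 495 GB; ⌈495/70⌉ = 8.
At least 8 hosts are required, but only 7 are allowed.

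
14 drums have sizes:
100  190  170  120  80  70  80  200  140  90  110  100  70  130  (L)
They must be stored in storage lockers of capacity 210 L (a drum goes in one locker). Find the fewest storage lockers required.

9

Total = 200 + 190 + 170 + 140 + 130 + 120 + 110 + 100 + 100 + 90 + 80 + 80 + 70 + 70 = 1650 L.
Lower bound: ⌈1650/210⌉ = 8 storage lockers.
A packing using 9 storage lockers:
  locker 1: 200 = 200
  locker 2: 190 = 190
  locker 3: 170 = 170
  locker 4: 140 + 70 = 210
  locker 5: 130 + 80 = 210
  locker 6: 120 + 90 = 210
  locker 7: 110 + 100 = 210
  locker 8: 100 + 80 = 180
  locker 9: 70 = 70
No arrangement into 8 storage lockers stays within capacity, so 9 is optimal.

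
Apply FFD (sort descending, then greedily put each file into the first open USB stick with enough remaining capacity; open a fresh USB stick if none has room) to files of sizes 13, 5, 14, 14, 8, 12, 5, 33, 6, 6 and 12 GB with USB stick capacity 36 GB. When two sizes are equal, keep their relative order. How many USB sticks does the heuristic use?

4

Sorted descending: 33, 14, 14, 13, 12, 12, 8, 6, 6, 5, 5.
  33 → USB stick 1 (new)  [load 33/36]
  14 → USB stick 2 (new)  [load 14/36]
  14 → USB stick 2  [load 28/36]
  13 → USB stick 3 (new)  [load 13/36]
  12 → USB stick 3  [load 25/36]
  12 → USB stick 4 (new)  [load 12/36]
  8 → USB stick 2  [load 36/36]
  6 → USB stick 3  [load 31/36]
  6 → USB stick 4  [load 18/36]
  5 → USB stick 3  [load 36/36]
  5 → USB stick 4  [load 23/36]
4 USB sticks opened.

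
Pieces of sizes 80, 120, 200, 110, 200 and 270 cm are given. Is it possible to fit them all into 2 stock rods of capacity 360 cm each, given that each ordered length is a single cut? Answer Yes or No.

No

Total = 980 cm; ⌈980/360⌉ = 3.
At least 3 stock rods are required, but only 2 are allowed.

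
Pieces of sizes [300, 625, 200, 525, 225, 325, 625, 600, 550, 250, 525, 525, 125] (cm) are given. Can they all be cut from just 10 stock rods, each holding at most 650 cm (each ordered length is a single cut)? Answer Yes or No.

Yes

A valid assignment using 10 stock rods:
  stock rod 1: 625 = 625
  stock rod 2: 625 = 625
  stock rod 3: 600 = 600
  stock rod 4: 550 = 550
  stock rod 5: 525 + 125 = 650
  stock rod 6: 525 = 525
  stock rod 7: 525 = 525
  stock rod 8: 325 + 300 = 625
  stock rod 9: 250 + 225 = 475
  stock rod 10: 200 = 200
Every load is within 650 cm, so 10 stock rods suffice.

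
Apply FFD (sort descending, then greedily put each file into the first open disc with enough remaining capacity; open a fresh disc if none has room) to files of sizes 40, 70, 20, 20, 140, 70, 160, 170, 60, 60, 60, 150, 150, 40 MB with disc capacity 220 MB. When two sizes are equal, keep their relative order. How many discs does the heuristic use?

Sorted descending: 170, 160, 150, 150, 140, 70, 70, 60, 60, 60, 40, 40, 20, 20.
  170 → disc 1 (new)  [load 170/220]
  160 → disc 2 (new)  [load 160/220]
  150 → disc 3 (new)  [load 150/220]
  150 → disc 4 (new)  [load 150/220]
  140 → disc 5 (new)  [load 140/220]
  70 → disc 3  [load 220/220]
  70 → disc 4  [load 220/220]
  60 → disc 2  [load 220/220]
  60 → disc 5  [load 200/220]
  60 → disc 6 (new)  [load 60/220]
  40 → disc 1  [load 210/220]
  40 → disc 6  [load 100/220]
  20 → disc 5  [load 220/220]
  20 → disc 6  [load 120/220]
6 discs opened.

6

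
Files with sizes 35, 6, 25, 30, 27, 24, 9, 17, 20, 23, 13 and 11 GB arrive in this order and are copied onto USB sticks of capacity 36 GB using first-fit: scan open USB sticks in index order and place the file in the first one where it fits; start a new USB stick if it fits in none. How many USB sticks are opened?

  35 → USB stick 1 (new)  [load 35/36]
  6 → USB stick 2 (new)  [load 6/36]
  25 → USB stick 2  [load 31/36]
  30 → USB stick 3 (new)  [load 30/36]
  27 → USB stick 4 (new)  [load 27/36]
  24 → USB stick 5 (new)  [load 24/36]
  9 → USB stick 4  [load 36/36]
  17 → USB stick 6 (new)  [load 17/36]
  20 → USB stick 7 (new)  [load 20/36]
  23 → USB stick 8 (new)  [load 23/36]
  13 → USB stick 6  [load 30/36]
  11 → USB stick 5  [load 35/36]
8 USB sticks opened.

8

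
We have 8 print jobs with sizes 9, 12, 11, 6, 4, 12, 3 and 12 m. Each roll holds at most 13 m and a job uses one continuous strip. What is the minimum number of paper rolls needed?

6

Total = 12 + 12 + 12 + 11 + 9 + 6 + 4 + 3 = 69 m.
Lower bound: ⌈69/13⌉ = 6 paper rolls.
A packing using 6 paper rolls:
  roll 1: 12 = 12
  roll 2: 12 = 12
  roll 3: 12 = 12
  roll 4: 11 = 11
  roll 5: 9 + 4 = 13
  roll 6: 6 + 3 = 9
This matches the lower bound, so 6 is optimal.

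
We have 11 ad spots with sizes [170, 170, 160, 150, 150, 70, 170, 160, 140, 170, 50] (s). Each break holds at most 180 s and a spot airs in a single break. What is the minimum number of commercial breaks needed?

Total = 170 + 170 + 170 + 170 + 160 + 160 + 150 + 150 + 140 + 70 + 50 = 1560 s.
Lower bound: ⌈1560/180⌉ = 9 commercial breaks.
A packing using 10 commercial breaks:
  break 1: 170 = 170
  break 2: 170 = 170
  break 3: 170 = 170
  break 4: 170 = 170
  break 5: 160 = 160
  break 6: 160 = 160
  break 7: 150 = 150
  break 8: 150 = 150
  break 9: 140 = 140
  break 10: 70 + 50 = 120
No arrangement into 9 commercial breaks stays within capacity, so 10 is optimal.

10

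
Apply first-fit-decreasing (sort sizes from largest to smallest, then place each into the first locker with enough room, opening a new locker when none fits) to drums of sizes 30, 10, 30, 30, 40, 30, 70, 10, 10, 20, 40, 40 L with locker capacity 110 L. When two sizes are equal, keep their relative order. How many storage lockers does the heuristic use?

Sorted descending: 70, 40, 40, 40, 30, 30, 30, 30, 20, 10, 10, 10.
  70 → locker 1 (new)  [load 70/110]
  40 → locker 1  [load 110/110]
  40 → locker 2 (new)  [load 40/110]
  40 → locker 2  [load 80/110]
  30 → locker 2  [load 110/110]
  30 → locker 3 (new)  [load 30/110]
  30 → locker 3  [load 60/110]
  30 → locker 3  [load 90/110]
  20 → locker 3  [load 110/110]
  10 → locker 4 (new)  [load 10/110]
  10 → locker 4  [load 20/110]
  10 → locker 4  [load 30/110]
4 storage lockers opened.

4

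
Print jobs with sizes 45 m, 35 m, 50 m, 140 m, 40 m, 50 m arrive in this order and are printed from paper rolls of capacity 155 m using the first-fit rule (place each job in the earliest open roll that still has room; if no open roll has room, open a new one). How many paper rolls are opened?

  45 → roll 1 (new)  [load 45/155]
  35 → roll 1  [load 80/155]
  50 → roll 1  [load 130/155]
  140 → roll 2 (new)  [load 140/155]
  40 → roll 3 (new)  [load 40/155]
  50 → roll 3  [load 90/155]
3 paper rolls opened.

3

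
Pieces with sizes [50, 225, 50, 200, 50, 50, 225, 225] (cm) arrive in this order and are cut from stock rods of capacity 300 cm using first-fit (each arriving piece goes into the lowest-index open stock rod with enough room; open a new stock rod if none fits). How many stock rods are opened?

  50 → stock rod 1 (new)  [load 50/300]
  225 → stock rod 1  [load 275/300]
  50 → stock rod 2 (new)  [load 50/300]
  200 → stock rod 2  [load 250/300]
  50 → stock rod 2  [load 300/300]
  50 → stock rod 3 (new)  [load 50/300]
  225 → stock rod 3  [load 275/300]
  225 → stock rod 4 (new)  [load 225/300]
4 stock rods opened.

4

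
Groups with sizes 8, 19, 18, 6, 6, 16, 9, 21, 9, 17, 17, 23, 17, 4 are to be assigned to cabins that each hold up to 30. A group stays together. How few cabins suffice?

8

Total = 23 + 21 + 19 + 18 + 17 + 17 + 17 + 16 + 9 + 9 + 8 + 6 + 6 + 4 = 190.
Lower bound: ⌈190/30⌉ = 7 cabins.
Also, 8 groups each exceed 15, and no two of those can share a cabin, so at least 8 cabins are needed.
A packing using 8 cabins:
  cabin 1: 23 + 6 = 29
  cabin 2: 21 + 9 = 30
  cabin 3: 19 + 9 = 28
  cabin 4: 18 + 8 + 4 = 30
  cabin 5: 17 + 6 = 23
  cabin 6: 17 = 17
  cabin 7: 17 = 17
  cabin 8: 16 = 16
This matches the lower bound, so 8 is optimal.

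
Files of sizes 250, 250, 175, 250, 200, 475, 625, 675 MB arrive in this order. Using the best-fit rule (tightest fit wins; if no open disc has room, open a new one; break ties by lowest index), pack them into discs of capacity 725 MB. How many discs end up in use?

5

  250 → disc 1 (new)  [load 250/725]
  250 → disc 1  [load 500/725]
  175 → disc 1  [load 675/725]
  250 → disc 2 (new)  [load 250/725]
  200 → disc 2  [load 450/725]
  475 → disc 3 (new)  [load 475/725]
  625 → disc 4 (new)  [load 625/725]
  675 → disc 5 (new)  [load 675/725]
5 discs opened.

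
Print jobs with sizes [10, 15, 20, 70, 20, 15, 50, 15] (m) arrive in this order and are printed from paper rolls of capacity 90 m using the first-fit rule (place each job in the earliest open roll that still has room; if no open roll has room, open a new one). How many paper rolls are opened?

  10 → roll 1 (new)  [load 10/90]
  15 → roll 1  [load 25/90]
  20 → roll 1  [load 45/90]
  70 → roll 2 (new)  [load 70/90]
  20 → roll 1  [load 65/90]
  15 → roll 1  [load 80/90]
  50 → roll 3 (new)  [load 50/90]
  15 → roll 2  [load 85/90]
3 paper rolls opened.

3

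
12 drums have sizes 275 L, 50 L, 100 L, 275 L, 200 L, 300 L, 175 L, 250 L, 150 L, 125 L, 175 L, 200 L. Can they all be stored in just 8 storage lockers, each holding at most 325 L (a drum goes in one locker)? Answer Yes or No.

A valid assignment using 8 storage lockers:
  locker 1: 300 = 300
  locker 2: 275 + 50 = 325
  locker 3: 275 = 275
  locker 4: 250 = 250
  locker 5: 200 + 125 = 325
  locker 6: 200 + 100 = 300
  locker 7: 175 + 150 = 325
  locker 8: 175 = 175
Every load is within 325 L, so 8 storage lockers suffice.

Yes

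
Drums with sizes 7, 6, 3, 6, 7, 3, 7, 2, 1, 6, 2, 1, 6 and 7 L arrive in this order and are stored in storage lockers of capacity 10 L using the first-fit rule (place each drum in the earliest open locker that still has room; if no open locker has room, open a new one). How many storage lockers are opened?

  7 → locker 1 (new)  [load 7/10]
  6 → locker 2 (new)  [load 6/10]
  3 → locker 1  [load 10/10]
  6 → locker 3 (new)  [load 6/10]
  7 → locker 4 (new)  [load 7/10]
  3 → locker 2  [load 9/10]
  7 → locker 5 (new)  [load 7/10]
  2 → locker 3  [load 8/10]
  1 → locker 2  [load 10/10]
  6 → locker 6 (new)  [load 6/10]
  2 → locker 3  [load 10/10]
  1 → locker 4  [load 8/10]
  6 → locker 7 (new)  [load 6/10]
  7 → locker 8 (new)  [load 7/10]
8 storage lockers opened.

8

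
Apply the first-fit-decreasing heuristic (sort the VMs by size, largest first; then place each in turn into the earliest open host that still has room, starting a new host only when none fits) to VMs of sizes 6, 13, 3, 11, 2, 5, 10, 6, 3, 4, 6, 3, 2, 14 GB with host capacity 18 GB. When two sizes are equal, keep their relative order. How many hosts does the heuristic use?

5

Sorted descending: 14, 13, 11, 10, 6, 6, 6, 5, 4, 3, 3, 3, 2, 2.
  14 → host 1 (new)  [load 14/18]
  13 → host 2 (new)  [load 13/18]
  11 → host 3 (new)  [load 11/18]
  10 → host 4 (new)  [load 10/18]
  6 → host 3  [load 17/18]
  6 → host 4  [load 16/18]
  6 → host 5 (new)  [load 6/18]
  5 → host 2  [load 18/18]
  4 → host 1  [load 18/18]
  3 → host 5  [load 9/18]
  3 → host 5  [load 12/18]
  3 → host 5  [load 15/18]
  2 → host 4  [load 18/18]
  2 → host 5  [load 17/18]
5 hosts opened.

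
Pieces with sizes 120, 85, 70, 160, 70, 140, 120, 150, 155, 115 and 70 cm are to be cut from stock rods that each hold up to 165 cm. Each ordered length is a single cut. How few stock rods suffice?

Total = 160 + 155 + 150 + 140 + 120 + 120 + 115 + 85 + 70 + 70 + 70 = 1255 cm.
Lower bound: ⌈1255/165⌉ = 8 stock rods.
A packing using 9 stock rods:
  stock rod 1: 160 = 160
  stock rod 2: 155 = 155
  stock rod 3: 150 = 150
  stock rod 4: 140 = 140
  stock rod 5: 120 = 120
  stock rod 6: 120 = 120
  stock rod 7: 115 = 115
  stock rod 8: 85 + 70 = 155
  stock rod 9: 70 + 70 = 140
No arrangement into 8 stock rods stays within capacity, so 9 is optimal.

9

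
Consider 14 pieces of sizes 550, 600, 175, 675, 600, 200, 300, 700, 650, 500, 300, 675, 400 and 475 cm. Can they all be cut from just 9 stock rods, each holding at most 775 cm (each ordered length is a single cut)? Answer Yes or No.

No

Total = 6800 cm; ⌈6800/775⌉ = 9.
10 pieces each exceed half the capacity and cannot share a stock rod, forcing at least 10 stock rods.
At least 10 stock rods are required, but only 9 are allowed.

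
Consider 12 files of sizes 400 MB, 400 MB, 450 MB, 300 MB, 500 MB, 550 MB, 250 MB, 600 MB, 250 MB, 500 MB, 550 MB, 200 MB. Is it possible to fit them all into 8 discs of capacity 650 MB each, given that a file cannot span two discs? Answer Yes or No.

Total = 4950 MB; ⌈4950/650⌉ = 8.
The bound of 8 does not rule out 8, but exhaustive search shows no assignment into 8 discs of capacity 650 MB exists — the minimum is 9.

No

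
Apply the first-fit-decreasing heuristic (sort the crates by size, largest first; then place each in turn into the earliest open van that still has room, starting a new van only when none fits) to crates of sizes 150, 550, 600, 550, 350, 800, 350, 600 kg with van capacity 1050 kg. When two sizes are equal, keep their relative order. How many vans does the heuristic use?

Sorted descending: 800, 600, 600, 550, 550, 350, 350, 150.
  800 → van 1 (new)  [load 800/1050]
  600 → van 2 (new)  [load 600/1050]
  600 → van 3 (new)  [load 600/1050]
  550 → van 4 (new)  [load 550/1050]
  550 → van 5 (new)  [load 550/1050]
  350 → van 2  [load 950/1050]
  350 → van 3  [load 950/1050]
  150 → van 1  [load 950/1050]
5 vans opened.

5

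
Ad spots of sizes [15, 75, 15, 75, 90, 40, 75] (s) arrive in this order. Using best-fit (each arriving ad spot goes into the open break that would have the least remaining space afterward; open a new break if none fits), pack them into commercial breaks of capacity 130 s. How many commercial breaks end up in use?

4

  15 → break 1 (new)  [load 15/130]
  75 → break 1  [load 90/130]
  15 → break 1  [load 105/130]
  75 → break 2 (new)  [load 75/130]
  90 → break 3 (new)  [load 90/130]
  40 → break 3  [load 130/130]
  75 → break 4 (new)  [load 75/130]
4 commercial breaks opened.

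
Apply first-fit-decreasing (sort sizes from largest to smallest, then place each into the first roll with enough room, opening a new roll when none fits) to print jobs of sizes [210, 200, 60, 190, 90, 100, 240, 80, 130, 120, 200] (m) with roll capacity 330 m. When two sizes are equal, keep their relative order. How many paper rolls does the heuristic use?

Sorted descending: 240, 210, 200, 200, 190, 130, 120, 100, 90, 80, 60.
  240 → roll 1 (new)  [load 240/330]
  210 → roll 2 (new)  [load 210/330]
  200 → roll 3 (new)  [load 200/330]
  200 → roll 4 (new)  [load 200/330]
  190 → roll 5 (new)  [load 190/330]
  130 → roll 3  [load 330/330]
  120 → roll 2  [load 330/330]
  100 → roll 4  [load 300/330]
  90 → roll 1  [load 330/330]
  80 → roll 5  [load 270/330]
  60 → roll 5  [load 330/330]
5 paper rolls opened.

5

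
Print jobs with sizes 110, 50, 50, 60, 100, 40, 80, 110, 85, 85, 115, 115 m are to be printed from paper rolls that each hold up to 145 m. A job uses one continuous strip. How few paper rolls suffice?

8

Total = 115 + 115 + 110 + 110 + 100 + 85 + 85 + 80 + 60 + 50 + 50 + 40 = 1000 m.
Lower bound: ⌈1000/145⌉ = 7 paper rolls.
Also, 8 print jobs each exceed 145/2 m, and no two of those can share a roll, so at least 8 paper rolls are needed.
A packing using 8 paper rolls:
  roll 1: 115 = 115
  roll 2: 115 = 115
  roll 3: 110 = 110
  roll 4: 110 = 110
  roll 5: 100 + 40 = 140
  roll 6: 85 + 60 = 145
  roll 7: 85 + 50 = 135
  roll 8: 80 + 50 = 130
This matches the lower bound, so 8 is optimal.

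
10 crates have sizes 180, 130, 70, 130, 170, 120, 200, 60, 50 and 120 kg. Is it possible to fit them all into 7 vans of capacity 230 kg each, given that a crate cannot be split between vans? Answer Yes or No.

A valid assignment using 7 vans:
  van 1: 200 = 200
  van 2: 180 + 50 = 230
  van 3: 170 + 60 = 230
  van 4: 130 + 70 = 200
  van 5: 130 = 130
  van 6: 120 = 120
  van 7: 120 = 120
Every load is within 230 kg, so 7 vans suffice.

Yes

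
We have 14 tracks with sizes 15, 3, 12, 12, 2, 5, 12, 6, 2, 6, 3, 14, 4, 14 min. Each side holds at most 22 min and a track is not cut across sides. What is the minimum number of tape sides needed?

6

Total = 15 + 14 + 14 + 12 + 12 + 12 + 6 + 6 + 5 + 4 + 3 + 3 + 2 + 2 = 110 min.
Lower bound: ⌈110/22⌉ = 5 tape sides.
Also, 6 tracks each exceed 11 min, and no two of those can share a side, so at least 6 tape sides are needed.
A packing using 6 tape sides:
  side 1: 15 + 6 = 21
  side 2: 14 + 6 + 2 = 22
  side 3: 14 + 5 + 3 = 22
  side 4: 12 + 4 + 3 + 2 = 21
  side 5: 12 = 12
  side 6: 12 = 12
This matches the lower bound, so 6 is optimal.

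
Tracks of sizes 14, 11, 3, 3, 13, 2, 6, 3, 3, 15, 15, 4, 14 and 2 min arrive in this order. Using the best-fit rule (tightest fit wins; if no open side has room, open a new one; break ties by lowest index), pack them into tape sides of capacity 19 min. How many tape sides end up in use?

  14 → side 1 (new)  [load 14/19]
  11 → side 2 (new)  [load 11/19]
  3 → side 1  [load 17/19]
  3 → side 2  [load 14/19]
  13 → side 3 (new)  [load 13/19]
  2 → side 1  [load 19/19]
  6 → side 3  [load 19/19]
  3 → side 2  [load 17/19]
  3 → side 4 (new)  [load 3/19]
  15 → side 4  [load 18/19]
  15 → side 5 (new)  [load 15/19]
  4 → side 5  [load 19/19]
  14 → side 6 (new)  [load 14/19]
  2 → side 2  [load 19/19]
6 tape sides opened.

6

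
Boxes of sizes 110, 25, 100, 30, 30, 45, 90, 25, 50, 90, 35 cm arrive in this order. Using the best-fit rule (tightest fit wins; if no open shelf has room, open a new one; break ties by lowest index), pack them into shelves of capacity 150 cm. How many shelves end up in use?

  110 → shelf 1 (new)  [load 110/150]
  25 → shelf 1  [load 135/150]
  100 → shelf 2 (new)  [load 100/150]
  30 → shelf 2  [load 130/150]
  30 → shelf 3 (new)  [load 30/150]
  45 → shelf 3  [load 75/150]
  90 → shelf 4 (new)  [load 90/150]
  25 → shelf 4  [load 115/150]
  50 → shelf 3  [load 125/150]
  90 → shelf 5 (new)  [load 90/150]
  35 → shelf 4  [load 150/150]
5 shelves opened.

5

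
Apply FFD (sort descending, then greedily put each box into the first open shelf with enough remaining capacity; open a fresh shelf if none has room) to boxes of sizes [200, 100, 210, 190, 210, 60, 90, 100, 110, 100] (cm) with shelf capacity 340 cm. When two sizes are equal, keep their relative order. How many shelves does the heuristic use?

Sorted descending: 210, 210, 200, 190, 110, 100, 100, 100, 90, 60.
  210 → shelf 1 (new)  [load 210/340]
  210 → shelf 2 (new)  [load 210/340]
  200 → shelf 3 (new)  [load 200/340]
  190 → shelf 4 (new)  [load 190/340]
  110 → shelf 1  [load 320/340]
  100 → shelf 2  [load 310/340]
  100 → shelf 3  [load 300/340]
  100 → shelf 4  [load 290/340]
  90 → shelf 5 (new)  [load 90/340]
  60 → shelf 5  [load 150/340]
5 shelves opened.

5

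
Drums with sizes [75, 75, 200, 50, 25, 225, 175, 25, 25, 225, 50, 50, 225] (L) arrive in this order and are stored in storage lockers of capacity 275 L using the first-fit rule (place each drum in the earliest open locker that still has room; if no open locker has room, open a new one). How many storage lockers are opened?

  75 → locker 1 (new)  [load 75/275]
  75 → locker 1  [load 150/275]
  200 → locker 2 (new)  [load 200/275]
  50 → locker 1  [load 200/275]
  25 → locker 1  [load 225/275]
  225 → locker 3 (new)  [load 225/275]
  175 → locker 4 (new)  [load 175/275]
  25 → locker 1  [load 250/275]
  25 → locker 1  [load 275/275]
  225 → locker 5 (new)  [load 225/275]
  50 → locker 2  [load 250/275]
  50 → locker 3  [load 275/275]
  225 → locker 6 (new)  [load 225/275]
6 storage lockers opened.

6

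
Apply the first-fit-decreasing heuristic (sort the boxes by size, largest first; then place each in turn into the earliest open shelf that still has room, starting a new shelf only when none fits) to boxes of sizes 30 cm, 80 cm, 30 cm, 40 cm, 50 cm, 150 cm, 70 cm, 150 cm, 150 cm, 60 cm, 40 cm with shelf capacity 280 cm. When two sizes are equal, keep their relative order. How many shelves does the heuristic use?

Sorted descending: 150, 150, 150, 80, 70, 60, 50, 40, 40, 30, 30.
  150 → shelf 1 (new)  [load 150/280]
  150 → shelf 2 (new)  [load 150/280]
  150 → shelf 3 (new)  [load 150/280]
  80 → shelf 1  [load 230/280]
  70 → shelf 2  [load 220/280]
  60 → shelf 2  [load 280/280]
  50 → shelf 1  [load 280/280]
  40 → shelf 3  [load 190/280]
  40 → shelf 3  [load 230/280]
  30 → shelf 3  [load 260/280]
  30 → shelf 4 (new)  [load 30/280]
4 shelves opened.

4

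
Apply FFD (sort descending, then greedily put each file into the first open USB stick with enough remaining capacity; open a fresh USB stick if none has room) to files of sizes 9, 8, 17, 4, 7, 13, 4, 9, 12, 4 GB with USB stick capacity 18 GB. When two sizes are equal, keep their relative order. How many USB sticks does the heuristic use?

6

Sorted descending: 17, 13, 12, 9, 9, 8, 7, 4, 4, 4.
  17 → USB stick 1 (new)  [load 17/18]
  13 → USB stick 2 (new)  [load 13/18]
  12 → USB stick 3 (new)  [load 12/18]
  9 → USB stick 4 (new)  [load 9/18]
  9 → USB stick 4  [load 18/18]
  8 → USB stick 5 (new)  [load 8/18]
  7 → USB stick 5  [load 15/18]
  4 → USB stick 2  [load 17/18]
  4 → USB stick 3  [load 16/18]
  4 → USB stick 6 (new)  [load 4/18]
6 USB sticks opened.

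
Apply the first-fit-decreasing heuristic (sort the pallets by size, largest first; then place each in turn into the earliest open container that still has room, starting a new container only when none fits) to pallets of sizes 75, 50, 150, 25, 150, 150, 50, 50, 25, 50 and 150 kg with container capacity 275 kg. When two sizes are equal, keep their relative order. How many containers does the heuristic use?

4

Sorted descending: 150, 150, 150, 150, 75, 50, 50, 50, 50, 25, 25.
  150 → container 1 (new)  [load 150/275]
  150 → container 2 (new)  [load 150/275]
  150 → container 3 (new)  [load 150/275]
  150 → container 4 (new)  [load 150/275]
  75 → container 1  [load 225/275]
  50 → container 1  [load 275/275]
  50 → container 2  [load 200/275]
  50 → container 2  [load 250/275]
  50 → container 3  [load 200/275]
  25 → container 2  [load 275/275]
  25 → container 3  [load 225/275]
4 containers opened.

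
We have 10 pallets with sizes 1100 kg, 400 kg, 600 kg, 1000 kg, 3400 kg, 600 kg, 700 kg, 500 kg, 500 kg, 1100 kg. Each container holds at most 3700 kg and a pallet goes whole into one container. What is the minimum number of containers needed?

3

Total = 3400 + 1100 + 1100 + 1000 + 700 + 600 + 600 + 500 + 500 + 400 = 9900 kg.
Lower bound: ⌈9900/3700⌉ = 3 containers.
A packing using 3 containers:
  container 1: 3400 = 3400
  container 2: 1100 + 1100 + 1000 + 500 = 3700
  container 3: 700 + 600 + 600 + 500 + 400 = 2800
This matches the lower bound, so 3 is optimal.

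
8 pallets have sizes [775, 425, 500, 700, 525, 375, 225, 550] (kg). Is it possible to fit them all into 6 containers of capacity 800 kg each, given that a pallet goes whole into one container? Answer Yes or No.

A valid assignment using 6 containers:
  container 1: 775 = 775
  container 2: 700 = 700
  container 3: 550 + 225 = 775
  container 4: 525 = 525
  container 5: 500 = 500
  container 6: 425 + 375 = 800
Every load is within 800 kg, so 6 containers suffice.

Yes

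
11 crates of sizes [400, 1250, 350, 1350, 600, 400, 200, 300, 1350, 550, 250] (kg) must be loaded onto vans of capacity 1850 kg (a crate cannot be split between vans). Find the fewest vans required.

Total = 1350 + 1350 + 1250 + 600 + 550 + 400 + 400 + 350 + 300 + 250 + 200 = 7000 kg.
Lower bound: ⌈7000/1850⌉ = 4 vans.
A packing using 4 vans:
  van 1: 1350 + 400 = 1750
  van 2: 1350 + 400 = 1750
  van 3: 1250 + 600 = 1850
  van 4: 550 + 350 + 300 + 250 + 200 = 1650
This matches the lower bound, so 4 is optimal.

4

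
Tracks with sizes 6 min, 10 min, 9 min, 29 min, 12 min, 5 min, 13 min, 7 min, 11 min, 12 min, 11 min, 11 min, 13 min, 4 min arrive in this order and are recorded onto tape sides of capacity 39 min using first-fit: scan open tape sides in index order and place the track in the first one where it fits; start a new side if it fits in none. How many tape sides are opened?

  6 → side 1 (new)  [load 6/39]
  10 → side 1  [load 16/39]
  9 → side 1  [load 25/39]
  29 → side 2 (new)  [load 29/39]
  12 → side 1  [load 37/39]
  5 → side 2  [load 34/39]
  13 → side 3 (new)  [load 13/39]
  7 → side 3  [load 20/39]
  11 → side 3  [load 31/39]
  12 → side 4 (new)  [load 12/39]
  11 → side 4  [load 23/39]
  11 → side 4  [load 34/39]
  13 → side 5 (new)  [load 13/39]
  4 → side 2  [load 38/39]
5 tape sides opened.

5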